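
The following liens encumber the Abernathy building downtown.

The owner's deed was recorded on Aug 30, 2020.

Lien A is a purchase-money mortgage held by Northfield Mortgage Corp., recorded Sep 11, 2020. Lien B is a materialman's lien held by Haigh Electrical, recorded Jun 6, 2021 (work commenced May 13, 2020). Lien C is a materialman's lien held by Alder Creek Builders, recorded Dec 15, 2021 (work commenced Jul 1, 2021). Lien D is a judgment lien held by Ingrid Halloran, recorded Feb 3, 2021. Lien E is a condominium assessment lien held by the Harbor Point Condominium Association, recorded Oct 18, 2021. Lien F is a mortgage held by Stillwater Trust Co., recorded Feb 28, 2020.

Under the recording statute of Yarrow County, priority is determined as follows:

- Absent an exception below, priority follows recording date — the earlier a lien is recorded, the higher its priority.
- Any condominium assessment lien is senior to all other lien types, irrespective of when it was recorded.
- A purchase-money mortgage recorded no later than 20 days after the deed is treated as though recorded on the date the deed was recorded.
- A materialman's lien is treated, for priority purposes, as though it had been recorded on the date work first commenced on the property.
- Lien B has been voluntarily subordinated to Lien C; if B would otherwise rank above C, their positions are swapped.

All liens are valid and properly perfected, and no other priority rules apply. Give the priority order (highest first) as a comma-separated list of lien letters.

Effective dates: A was recorded within the 20-day window, so its effective date is the deed date Aug 30, 2020; B's effective date is May 13, 2020, when work began; C is treated as recorded Jul 1, 2021, the work-commencement date.
As a condominium assessment lien, E is senior to every other lien.
Ordering the rest by effective date: F (Feb 28, 2020), B (May 13, 2020), A (Aug 30, 2020), D (Feb 3, 2021), C (Jul 1, 2021).
The subordination applies — B was senior to C — so B and C swap.

E, F, C, A, D, B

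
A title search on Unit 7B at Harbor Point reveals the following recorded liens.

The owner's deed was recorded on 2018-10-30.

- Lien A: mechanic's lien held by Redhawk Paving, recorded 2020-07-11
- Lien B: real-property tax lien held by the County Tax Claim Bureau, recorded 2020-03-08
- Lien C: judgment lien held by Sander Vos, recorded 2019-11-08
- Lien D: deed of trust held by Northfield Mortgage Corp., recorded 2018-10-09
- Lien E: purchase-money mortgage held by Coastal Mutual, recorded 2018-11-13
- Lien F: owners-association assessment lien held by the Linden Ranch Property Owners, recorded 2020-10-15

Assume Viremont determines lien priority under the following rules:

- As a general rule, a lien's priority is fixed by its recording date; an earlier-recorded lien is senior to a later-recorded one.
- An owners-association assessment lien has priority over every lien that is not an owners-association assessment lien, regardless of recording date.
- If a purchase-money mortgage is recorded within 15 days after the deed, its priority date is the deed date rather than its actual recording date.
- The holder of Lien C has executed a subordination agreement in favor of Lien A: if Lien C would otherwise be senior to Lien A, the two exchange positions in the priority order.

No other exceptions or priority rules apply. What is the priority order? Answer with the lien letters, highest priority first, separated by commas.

F, D, E, A, B, C

Effective dates after the stated exceptions: E was recorded within the 15-day window, so its effective date is the deed date 2018-10-30.
F is an owners-association assessment lien, so it outranks all other liens regardless of date.
The other liens, earliest effective date first: D (2018-10-09), E (2018-10-30), C (2019-11-08), B (2020-03-08), A (2020-07-11).
C is senior to A before the subordination, so the two trade places.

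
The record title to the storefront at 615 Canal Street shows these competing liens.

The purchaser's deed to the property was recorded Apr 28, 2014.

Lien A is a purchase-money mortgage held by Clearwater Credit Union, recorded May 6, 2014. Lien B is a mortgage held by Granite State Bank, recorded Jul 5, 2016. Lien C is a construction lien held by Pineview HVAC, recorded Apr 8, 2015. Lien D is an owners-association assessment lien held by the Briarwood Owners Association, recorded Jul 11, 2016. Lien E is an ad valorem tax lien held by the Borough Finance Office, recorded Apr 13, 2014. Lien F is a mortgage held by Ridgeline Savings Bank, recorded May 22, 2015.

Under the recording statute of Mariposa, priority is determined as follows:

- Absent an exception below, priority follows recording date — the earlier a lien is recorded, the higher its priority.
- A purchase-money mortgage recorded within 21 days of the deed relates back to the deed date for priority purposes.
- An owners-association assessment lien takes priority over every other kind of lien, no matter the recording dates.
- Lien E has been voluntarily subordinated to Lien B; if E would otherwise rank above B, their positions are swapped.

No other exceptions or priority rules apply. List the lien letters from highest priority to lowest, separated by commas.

D, B, A, C, F, E

Adjusting effective dates: A's effective date is the deed date, Apr 28, 2014.
D is an owners-association assessment lien and takes priority over every other lien.
Remaining liens by effective date: E (Apr 13, 2014), A (Apr 28, 2014), C (Apr 8, 2015), F (May 22, 2015), B (Jul 5, 2016).
Because E would otherwise rank above B, the subordination swaps them.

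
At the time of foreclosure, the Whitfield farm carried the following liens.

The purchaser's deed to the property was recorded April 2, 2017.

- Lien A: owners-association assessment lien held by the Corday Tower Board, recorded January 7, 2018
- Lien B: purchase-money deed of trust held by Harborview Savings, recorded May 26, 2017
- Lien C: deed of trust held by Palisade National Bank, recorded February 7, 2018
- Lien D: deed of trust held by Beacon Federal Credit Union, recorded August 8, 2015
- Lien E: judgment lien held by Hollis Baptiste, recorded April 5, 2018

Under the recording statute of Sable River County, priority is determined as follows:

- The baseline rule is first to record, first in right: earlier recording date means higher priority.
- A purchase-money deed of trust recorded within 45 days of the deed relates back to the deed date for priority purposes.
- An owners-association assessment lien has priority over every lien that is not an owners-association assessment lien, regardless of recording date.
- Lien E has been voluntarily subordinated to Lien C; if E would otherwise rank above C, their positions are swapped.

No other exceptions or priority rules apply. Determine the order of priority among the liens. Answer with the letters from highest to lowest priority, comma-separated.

A, D, B, C, E

First, effective dates: B missed the 45-day window (54 days after the deed), so its recording date stands.
A is an owners-association assessment lien and takes priority over every other lien.
Among the remaining liens, by effective date: D (August 8, 2015), B (May 26, 2017), C (February 7, 2018), E (April 5, 2018).
E already ranks below C; the subordination has no effect.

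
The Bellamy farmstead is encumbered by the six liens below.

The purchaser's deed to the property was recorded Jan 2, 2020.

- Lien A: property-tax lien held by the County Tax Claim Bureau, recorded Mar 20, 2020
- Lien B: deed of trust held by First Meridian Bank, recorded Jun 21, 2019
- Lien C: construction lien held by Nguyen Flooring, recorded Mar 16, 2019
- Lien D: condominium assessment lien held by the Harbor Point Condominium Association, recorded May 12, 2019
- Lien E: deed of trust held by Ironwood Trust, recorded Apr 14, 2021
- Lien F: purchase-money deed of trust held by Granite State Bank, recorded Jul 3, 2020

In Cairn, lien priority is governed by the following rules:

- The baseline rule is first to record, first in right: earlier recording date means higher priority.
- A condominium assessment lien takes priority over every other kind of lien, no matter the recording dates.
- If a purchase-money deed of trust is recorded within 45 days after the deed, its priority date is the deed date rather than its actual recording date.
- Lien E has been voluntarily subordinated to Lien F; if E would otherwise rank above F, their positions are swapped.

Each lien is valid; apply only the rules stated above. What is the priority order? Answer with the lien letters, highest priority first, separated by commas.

Adjusting effective dates: F was recorded 183 days after the deed — beyond 45 days — so no relation-back applies.
D is a condominium assessment lien, so it outranks all other liens regardless of date.
The other liens, earliest effective date first: C (Mar 16, 2019), B (Jun 21, 2019), A (Mar 20, 2020), F (Jul 3, 2020), E (Apr 14, 2021).
E is already junior to F, so the subordination agreement changes nothing.

D, C, B, A, F, E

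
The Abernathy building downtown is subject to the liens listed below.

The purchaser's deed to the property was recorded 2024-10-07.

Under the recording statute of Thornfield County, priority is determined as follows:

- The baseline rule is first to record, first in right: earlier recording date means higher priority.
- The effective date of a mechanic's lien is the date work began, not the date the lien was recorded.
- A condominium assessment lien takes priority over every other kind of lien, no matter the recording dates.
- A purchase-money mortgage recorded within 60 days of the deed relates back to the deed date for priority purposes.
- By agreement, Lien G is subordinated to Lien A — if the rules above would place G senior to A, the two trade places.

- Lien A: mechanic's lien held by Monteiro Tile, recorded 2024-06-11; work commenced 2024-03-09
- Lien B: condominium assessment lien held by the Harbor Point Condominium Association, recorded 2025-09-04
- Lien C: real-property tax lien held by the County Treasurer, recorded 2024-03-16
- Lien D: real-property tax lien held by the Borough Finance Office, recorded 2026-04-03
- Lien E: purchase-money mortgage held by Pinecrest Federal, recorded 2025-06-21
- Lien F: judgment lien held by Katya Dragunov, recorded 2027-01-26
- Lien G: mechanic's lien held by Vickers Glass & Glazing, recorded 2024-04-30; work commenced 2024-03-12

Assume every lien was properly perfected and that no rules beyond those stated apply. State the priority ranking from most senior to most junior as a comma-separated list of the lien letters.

B, A, G, C, E, D, F

Adjusting effective dates: A is treated as recorded 2024-03-09, the work-commencement date; E missed the 60-day window (257 days after the deed), so its recording date stands; G relates back to 2024-03-12 (work commenced).
B, as a condominium assessment lien, has superpriority and ranks first.
The other liens, earliest effective date first: A (2024-03-09), G (2024-03-12), C (2024-03-16), E (2025-06-21), D (2026-04-03), F (2027-01-26).
G is already junior to A, so the subordination agreement changes nothing.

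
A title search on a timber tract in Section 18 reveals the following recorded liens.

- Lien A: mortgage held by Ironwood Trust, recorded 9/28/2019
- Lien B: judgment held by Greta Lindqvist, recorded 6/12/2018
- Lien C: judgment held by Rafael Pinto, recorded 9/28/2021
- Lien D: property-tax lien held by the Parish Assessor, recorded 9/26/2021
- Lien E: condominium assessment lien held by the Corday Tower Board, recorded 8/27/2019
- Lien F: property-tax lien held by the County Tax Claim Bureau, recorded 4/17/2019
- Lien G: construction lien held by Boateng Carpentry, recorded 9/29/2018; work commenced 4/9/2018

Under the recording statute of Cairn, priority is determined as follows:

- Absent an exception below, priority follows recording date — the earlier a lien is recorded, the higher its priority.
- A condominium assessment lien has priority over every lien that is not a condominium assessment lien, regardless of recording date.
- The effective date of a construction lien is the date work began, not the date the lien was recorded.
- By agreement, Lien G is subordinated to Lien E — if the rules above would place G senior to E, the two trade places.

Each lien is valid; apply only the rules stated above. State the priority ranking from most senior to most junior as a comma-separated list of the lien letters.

Adjusting effective dates: G's effective date is 4/9/2018, when work began.
As a condominium assessment lien, E is senior to every other lien.
Remaining liens by effective date: G (4/9/2018), B (6/12/2018), F (4/17/2019), A (9/28/2019), D (9/26/2021), C (9/28/2021).
G already ranks below E; the subordination has no effect.

E, G, B, F, A, D, C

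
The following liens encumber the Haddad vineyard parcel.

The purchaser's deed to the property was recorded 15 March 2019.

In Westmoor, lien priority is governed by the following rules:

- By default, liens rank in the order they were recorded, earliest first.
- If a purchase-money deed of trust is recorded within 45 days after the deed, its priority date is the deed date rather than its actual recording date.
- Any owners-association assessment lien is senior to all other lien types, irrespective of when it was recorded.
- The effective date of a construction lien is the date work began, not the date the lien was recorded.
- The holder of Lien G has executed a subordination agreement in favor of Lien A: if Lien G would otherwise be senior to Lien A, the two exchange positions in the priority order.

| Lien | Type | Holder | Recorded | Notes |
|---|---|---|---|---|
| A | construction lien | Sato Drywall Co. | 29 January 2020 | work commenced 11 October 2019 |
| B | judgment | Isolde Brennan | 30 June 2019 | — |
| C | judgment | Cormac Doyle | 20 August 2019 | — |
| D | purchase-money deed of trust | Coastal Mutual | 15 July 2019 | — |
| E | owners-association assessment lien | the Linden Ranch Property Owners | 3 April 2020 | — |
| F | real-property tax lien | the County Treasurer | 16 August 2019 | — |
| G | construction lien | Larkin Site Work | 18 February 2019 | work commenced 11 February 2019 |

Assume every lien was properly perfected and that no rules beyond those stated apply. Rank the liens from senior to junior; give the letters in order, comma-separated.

E, A, B, D, F, C, G

First, effective dates: A relates back to 11 October 2019 (work commenced); D was recorded 122 days after the deed — beyond 45 days — so no relation-back applies; G's effective date is 11 February 2019, when work began.
E is an owners-association assessment lien, so it outranks all other liens regardless of date.
The other liens, earliest effective date first: G (11 February 2019), B (30 June 2019), D (15 July 2019), F (16 August 2019), C (20 August 2019), A (11 October 2019).
G is senior to A before the subordination, so the two trade places.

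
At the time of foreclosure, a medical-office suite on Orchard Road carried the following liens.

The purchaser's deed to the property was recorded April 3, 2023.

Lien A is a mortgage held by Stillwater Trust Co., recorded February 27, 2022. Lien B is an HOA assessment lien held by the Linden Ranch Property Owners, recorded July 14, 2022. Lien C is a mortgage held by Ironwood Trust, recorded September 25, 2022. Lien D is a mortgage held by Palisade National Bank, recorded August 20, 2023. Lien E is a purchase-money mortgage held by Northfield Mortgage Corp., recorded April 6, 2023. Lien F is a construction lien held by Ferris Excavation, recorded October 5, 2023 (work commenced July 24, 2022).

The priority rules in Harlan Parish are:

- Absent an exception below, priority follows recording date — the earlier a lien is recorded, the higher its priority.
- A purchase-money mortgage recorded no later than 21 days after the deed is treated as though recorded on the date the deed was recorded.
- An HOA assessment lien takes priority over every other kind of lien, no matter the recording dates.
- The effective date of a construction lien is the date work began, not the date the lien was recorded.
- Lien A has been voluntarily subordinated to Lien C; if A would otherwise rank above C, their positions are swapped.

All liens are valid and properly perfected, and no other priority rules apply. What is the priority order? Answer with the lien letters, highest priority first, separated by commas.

Effective dates: E relates back to the deed date April 3, 2023; F is treated as recorded July 24, 2022, the work-commencement date.
As an HOA assessment lien, B is senior to every other lien.
Remaining liens by effective date: A (February 27, 2022), F (July 24, 2022), C (September 25, 2022), E (April 3, 2023), D (August 20, 2023).
Because A would otherwise rank above C, the subordination swaps them.

B, C, F, A, E, D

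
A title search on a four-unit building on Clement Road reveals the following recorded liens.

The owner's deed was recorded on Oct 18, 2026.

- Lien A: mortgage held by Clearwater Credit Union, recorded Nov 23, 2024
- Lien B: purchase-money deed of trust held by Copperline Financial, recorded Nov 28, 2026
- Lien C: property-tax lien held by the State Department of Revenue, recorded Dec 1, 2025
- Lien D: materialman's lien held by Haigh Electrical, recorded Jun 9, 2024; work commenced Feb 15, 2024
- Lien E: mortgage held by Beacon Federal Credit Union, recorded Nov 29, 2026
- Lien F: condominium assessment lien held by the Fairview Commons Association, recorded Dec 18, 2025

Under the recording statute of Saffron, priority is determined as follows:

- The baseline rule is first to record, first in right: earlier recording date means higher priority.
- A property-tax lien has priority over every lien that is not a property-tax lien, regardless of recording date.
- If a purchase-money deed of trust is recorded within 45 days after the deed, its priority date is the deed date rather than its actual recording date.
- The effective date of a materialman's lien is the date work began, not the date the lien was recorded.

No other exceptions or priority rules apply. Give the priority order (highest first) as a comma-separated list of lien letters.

First, effective dates: B was recorded within the 45-day window, so its effective date is the deed date Oct 18, 2026; D's effective date is Feb 15, 2024, when work began.
C is a property-tax lien and takes priority over every other lien.
Among the remaining liens, by effective date: D (Feb 15, 2024), A (Nov 23, 2024), F (Dec 18, 2025), B (Oct 18, 2026), E (Nov 29, 2026).

C, D, A, F, B, E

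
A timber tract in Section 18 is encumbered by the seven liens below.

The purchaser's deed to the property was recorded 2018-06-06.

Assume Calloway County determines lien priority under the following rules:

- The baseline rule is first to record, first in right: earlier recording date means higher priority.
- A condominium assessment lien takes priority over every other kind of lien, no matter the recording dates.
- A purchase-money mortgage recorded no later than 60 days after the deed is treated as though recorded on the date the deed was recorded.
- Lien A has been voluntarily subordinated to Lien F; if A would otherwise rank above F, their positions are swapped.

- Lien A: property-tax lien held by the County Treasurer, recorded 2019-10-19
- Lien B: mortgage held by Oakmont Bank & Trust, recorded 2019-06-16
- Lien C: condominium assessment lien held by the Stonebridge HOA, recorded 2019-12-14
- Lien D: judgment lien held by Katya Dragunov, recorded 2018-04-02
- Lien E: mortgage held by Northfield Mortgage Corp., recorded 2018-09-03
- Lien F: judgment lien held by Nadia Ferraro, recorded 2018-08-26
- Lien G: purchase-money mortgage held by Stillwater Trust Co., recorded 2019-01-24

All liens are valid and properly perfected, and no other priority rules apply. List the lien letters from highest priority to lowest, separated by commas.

Effective dates after the stated exceptions: G missed the 60-day window (232 days after the deed), so its recording date stands.
C, as a condominium assessment lien, has superpriority and ranks first.
Remaining liens by effective date: D (2018-04-02), F (2018-08-26), E (2018-09-03), G (2019-01-24), B (2019-06-16), A (2019-10-19).
Since A is not senior to F, the subordination leaves the order unchanged.

C, D, F, E, G, B, A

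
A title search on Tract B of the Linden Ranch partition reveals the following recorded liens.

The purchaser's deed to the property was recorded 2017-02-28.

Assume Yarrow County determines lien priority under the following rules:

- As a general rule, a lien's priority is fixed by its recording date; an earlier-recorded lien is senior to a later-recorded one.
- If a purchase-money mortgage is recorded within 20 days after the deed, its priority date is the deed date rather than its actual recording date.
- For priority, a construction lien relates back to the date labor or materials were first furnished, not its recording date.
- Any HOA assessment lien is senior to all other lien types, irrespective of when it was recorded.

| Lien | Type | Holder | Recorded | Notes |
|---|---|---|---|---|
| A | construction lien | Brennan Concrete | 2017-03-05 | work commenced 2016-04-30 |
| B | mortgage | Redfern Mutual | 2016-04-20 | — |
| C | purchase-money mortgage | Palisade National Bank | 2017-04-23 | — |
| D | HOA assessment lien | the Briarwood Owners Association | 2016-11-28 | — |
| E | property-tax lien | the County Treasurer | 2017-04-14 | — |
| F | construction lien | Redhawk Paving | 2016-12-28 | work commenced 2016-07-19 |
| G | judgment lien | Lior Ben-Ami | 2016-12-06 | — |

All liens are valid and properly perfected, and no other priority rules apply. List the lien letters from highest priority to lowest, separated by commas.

D, B, A, F, G, E, C

Effective dates: A relates back to 2016-04-30 (work commenced); C missed the 20-day window (54 days after the deed), so its recording date stands; F relates back to 2016-07-19 (work commenced).
D, as an HOA assessment lien, has superpriority and ranks first.
The other liens, earliest effective date first: B (2016-04-20), A (2016-04-30), F (2016-07-19), G (2016-12-06), E (2017-04-14), C (2017-04-23).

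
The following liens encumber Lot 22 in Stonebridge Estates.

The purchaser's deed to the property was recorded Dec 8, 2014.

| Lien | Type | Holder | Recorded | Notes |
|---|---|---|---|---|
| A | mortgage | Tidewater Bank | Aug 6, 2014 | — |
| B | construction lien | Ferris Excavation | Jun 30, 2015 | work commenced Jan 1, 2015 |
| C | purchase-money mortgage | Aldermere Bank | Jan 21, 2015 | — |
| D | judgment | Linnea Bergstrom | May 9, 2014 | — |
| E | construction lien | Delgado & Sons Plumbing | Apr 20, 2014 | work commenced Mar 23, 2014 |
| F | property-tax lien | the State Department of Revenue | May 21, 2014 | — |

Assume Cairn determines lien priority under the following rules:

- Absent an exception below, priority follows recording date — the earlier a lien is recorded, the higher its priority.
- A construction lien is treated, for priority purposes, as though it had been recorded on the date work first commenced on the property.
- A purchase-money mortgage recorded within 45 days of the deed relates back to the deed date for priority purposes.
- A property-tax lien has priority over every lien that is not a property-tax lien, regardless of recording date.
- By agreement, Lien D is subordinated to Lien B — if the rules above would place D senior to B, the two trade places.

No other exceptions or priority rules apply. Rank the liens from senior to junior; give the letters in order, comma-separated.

F, E, B, A, C, D

Effective dates: B is treated as recorded Jan 1, 2015, the work-commencement date; C was recorded within the 45-day window, so its effective date is the deed date Dec 8, 2014; E is treated as recorded Mar 23, 2014, the work-commencement date.
F is a property-tax lien and takes priority over every other lien.
Remaining liens by effective date: E (Mar 23, 2014), D (May 9, 2014), A (Aug 6, 2014), C (Dec 8, 2014), B (Jan 1, 2015).
The subordination applies — D was senior to B — so D and B swap.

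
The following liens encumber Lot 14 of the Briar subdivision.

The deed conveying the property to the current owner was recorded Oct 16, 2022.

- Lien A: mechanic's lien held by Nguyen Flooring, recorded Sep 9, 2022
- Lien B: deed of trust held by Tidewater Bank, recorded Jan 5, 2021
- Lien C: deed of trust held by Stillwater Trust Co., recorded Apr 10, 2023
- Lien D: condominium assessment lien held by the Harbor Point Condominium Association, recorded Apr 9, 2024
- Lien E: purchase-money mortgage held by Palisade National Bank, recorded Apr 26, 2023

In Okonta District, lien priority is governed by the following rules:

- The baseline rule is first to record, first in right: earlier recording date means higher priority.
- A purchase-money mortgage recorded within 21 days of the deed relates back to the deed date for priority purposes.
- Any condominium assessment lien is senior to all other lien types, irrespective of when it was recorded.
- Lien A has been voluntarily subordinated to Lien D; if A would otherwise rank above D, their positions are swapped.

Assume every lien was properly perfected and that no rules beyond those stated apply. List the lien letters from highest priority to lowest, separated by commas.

Effective dates: E was recorded 192 days after the deed, outside the 21-day window, so it keeps its recording date.
As a condominium assessment lien, D is senior to every other lien.
The other liens, earliest effective date first: B (Jan 5, 2021), A (Sep 9, 2022), C (Apr 10, 2023), E (Apr 26, 2023).
A already ranks below D; the subordination has no effect.

D, B, A, C, E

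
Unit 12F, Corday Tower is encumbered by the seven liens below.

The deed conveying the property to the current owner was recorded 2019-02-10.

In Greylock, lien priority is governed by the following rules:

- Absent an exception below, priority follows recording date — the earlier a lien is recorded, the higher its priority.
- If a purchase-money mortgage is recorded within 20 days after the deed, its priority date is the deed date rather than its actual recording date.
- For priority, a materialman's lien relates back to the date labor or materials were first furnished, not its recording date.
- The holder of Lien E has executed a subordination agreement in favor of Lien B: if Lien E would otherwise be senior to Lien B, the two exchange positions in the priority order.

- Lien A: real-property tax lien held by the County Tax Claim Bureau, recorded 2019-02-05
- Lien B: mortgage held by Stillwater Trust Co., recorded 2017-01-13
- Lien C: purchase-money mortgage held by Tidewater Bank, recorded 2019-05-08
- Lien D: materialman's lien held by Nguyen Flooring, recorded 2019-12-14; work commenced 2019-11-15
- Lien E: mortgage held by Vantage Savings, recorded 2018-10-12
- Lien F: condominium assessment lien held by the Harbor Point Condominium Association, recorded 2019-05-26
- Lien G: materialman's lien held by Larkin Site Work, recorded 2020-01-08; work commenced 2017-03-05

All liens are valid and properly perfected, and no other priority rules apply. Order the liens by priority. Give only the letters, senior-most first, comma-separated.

B, G, E, A, C, F, D

Effective dates: C was recorded 87 days after the deed — beyond 20 days — so no relation-back applies; D is treated as recorded 2019-11-15, the work-commencement date; G is treated as recorded 2017-03-05, the work-commencement date.
Sorted by effective date: B (2017-01-13), G (2017-03-05), E (2018-10-12), A (2019-02-05), C (2019-05-08), F (2019-05-26), D (2019-11-15).
E already ranks below B; the subordination has no effect.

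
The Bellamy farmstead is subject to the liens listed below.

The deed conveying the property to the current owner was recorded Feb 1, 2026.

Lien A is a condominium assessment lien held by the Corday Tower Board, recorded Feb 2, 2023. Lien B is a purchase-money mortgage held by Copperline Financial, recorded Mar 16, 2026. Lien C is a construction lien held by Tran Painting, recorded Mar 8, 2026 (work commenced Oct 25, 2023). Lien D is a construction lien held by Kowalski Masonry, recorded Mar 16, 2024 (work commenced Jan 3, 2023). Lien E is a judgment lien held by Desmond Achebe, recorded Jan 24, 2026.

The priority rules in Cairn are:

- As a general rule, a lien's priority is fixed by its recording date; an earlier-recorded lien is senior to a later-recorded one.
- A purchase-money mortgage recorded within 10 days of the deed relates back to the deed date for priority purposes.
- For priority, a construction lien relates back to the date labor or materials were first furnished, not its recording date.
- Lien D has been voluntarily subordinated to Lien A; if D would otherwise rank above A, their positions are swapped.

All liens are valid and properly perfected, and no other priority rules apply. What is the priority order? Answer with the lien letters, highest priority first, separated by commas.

Effective dates: B was recorded 43 days after the deed, outside the 10-day window, so it keeps its recording date; C's effective date is Oct 25, 2023, when work began; D is treated as recorded Jan 3, 2023, the work-commencement date.
By effective date, earliest first: D (Jan 3, 2023), A (Feb 2, 2023), C (Oct 25, 2023), E (Jan 24, 2026), B (Mar 16, 2026).
The subordination applies — D was senior to A — so D and A swap.

A, D, C, E, B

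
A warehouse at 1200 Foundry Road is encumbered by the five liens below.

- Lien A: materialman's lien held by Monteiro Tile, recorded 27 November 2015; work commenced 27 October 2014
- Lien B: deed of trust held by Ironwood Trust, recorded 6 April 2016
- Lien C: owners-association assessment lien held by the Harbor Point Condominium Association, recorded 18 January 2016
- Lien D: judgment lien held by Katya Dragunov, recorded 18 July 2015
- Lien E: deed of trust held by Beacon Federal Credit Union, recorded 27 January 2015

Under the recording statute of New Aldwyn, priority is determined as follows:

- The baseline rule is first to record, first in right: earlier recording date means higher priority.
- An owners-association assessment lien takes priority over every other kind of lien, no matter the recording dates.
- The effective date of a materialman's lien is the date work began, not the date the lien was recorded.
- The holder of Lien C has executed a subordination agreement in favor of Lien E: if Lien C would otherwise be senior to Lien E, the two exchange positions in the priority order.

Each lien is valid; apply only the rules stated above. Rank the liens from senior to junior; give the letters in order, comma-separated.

E, A, C, D, B

Effective dates: A is treated as recorded 27 October 2014, the work-commencement date.
As an owners-association assessment lien, C is senior to every other lien.
Among the remaining liens, by effective date: A (27 October 2014), E (27 January 2015), D (18 July 2015), B (6 April 2016).
C would otherwise be senior to E, so under the subordination agreement C and E exchange positions.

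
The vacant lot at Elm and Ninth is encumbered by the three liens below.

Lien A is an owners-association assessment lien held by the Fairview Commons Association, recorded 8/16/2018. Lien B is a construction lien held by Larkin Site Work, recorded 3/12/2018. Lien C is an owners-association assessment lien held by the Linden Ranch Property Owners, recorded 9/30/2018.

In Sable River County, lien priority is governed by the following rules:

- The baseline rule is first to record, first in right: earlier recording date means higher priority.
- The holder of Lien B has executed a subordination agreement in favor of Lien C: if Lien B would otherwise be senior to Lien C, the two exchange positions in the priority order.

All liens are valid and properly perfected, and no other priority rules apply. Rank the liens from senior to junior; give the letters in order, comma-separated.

By effective date, earliest first: B (3/12/2018), A (8/16/2018), C (9/30/2018).
B is senior to C before the subordination, so the two trade places.

C, A, B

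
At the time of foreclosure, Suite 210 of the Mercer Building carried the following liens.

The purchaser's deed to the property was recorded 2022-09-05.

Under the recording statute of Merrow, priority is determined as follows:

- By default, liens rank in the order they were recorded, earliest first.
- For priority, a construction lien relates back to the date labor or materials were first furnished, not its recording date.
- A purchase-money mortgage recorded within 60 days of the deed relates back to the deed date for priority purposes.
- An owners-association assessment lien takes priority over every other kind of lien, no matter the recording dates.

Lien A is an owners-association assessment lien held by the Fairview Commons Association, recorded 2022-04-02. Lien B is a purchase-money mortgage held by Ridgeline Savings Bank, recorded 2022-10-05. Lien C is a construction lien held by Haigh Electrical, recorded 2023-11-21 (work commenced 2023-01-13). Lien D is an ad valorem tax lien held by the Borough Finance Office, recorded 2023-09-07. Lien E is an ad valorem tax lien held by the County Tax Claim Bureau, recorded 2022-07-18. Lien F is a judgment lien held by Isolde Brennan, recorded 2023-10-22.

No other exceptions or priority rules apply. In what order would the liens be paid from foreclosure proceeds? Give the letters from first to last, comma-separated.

Adjusting effective dates: B's effective date is the deed date, 2022-09-05; C relates back to 2023-01-13 (work commenced).
As an owners-association assessment lien, A is senior to every other lien.
Remaining liens by effective date: E (2022-07-18), B (2022-09-05), C (2023-01-13), D (2023-09-07), F (2023-10-22).

A, E, B, C, D, F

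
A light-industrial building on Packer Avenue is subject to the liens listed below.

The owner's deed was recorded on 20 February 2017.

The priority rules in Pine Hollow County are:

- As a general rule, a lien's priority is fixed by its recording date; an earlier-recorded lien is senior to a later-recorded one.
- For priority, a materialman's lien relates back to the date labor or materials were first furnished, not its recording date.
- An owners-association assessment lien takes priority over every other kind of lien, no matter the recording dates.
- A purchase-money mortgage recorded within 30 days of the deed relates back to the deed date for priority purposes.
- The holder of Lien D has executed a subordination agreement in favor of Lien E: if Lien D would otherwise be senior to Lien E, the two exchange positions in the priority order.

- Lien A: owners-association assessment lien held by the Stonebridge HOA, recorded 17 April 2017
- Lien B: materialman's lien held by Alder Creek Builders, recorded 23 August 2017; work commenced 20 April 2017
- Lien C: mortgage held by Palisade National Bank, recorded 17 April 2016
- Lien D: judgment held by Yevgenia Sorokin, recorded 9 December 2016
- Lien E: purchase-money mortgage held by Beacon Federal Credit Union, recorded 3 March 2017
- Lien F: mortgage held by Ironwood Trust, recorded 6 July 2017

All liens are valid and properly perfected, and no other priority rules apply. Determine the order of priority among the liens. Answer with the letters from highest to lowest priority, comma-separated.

A, C, E, D, B, F

Effective dates: B's effective date is 20 April 2017, when work began; E's effective date is the deed date, 20 February 2017.
A is an owners-association assessment lien, so it outranks all other liens regardless of date.
Remaining liens by effective date: C (17 April 2016), D (9 December 2016), E (20 February 2017), B (20 April 2017), F (6 July 2017).
The subordination applies — D was senior to E — so D and E swap.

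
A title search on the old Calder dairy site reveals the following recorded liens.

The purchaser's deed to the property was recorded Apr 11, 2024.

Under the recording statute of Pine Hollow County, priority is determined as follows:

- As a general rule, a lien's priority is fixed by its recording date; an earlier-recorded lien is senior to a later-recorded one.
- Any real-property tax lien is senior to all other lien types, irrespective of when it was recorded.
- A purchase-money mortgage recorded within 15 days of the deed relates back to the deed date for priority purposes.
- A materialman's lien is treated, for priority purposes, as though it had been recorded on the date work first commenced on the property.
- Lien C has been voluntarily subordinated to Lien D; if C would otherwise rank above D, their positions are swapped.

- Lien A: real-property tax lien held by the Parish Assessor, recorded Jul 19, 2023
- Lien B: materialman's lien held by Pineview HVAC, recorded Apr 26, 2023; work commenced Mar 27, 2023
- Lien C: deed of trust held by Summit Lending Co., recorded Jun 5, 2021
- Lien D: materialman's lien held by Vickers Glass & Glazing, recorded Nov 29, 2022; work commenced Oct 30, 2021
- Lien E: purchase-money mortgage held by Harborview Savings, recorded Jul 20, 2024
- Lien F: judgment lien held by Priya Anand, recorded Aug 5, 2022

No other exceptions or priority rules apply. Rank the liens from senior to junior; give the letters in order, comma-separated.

A, D, C, F, B, E

Adjusting effective dates: B is treated as recorded Mar 27, 2023, the work-commencement date; D is treated as recorded Oct 30, 2021, the work-commencement date; E was recorded 100 days after the deed — beyond 15 days — so no relation-back applies.
A, as a real-property tax lien, has superpriority and ranks first.
Ordering the rest by effective date: C (Jun 5, 2021), D (Oct 30, 2021), F (Aug 5, 2022), B (Mar 27, 2023), E (Jul 20, 2024).
The subordination applies — C was senior to D — so C and D swap.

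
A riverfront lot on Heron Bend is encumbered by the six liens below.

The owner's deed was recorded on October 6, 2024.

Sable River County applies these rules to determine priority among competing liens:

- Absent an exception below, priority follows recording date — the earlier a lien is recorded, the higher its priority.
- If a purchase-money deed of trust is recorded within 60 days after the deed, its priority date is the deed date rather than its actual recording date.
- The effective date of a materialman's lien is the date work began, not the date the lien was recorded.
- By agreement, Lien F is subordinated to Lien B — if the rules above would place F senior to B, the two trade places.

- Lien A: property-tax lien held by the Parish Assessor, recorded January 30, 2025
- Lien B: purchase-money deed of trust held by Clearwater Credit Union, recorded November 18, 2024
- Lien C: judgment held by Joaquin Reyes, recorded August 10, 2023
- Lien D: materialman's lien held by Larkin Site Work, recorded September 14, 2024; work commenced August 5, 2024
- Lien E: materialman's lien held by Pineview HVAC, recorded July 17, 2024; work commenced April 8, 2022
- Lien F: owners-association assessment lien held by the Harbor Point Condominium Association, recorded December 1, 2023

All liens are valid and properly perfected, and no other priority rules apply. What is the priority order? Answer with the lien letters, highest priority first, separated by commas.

Effective dates after the stated exceptions: B's effective date is the deed date, October 6, 2024; D relates back to August 5, 2024 (work commenced); E's effective date is April 8, 2022, when work began.
Ordering by effective date: E (April 8, 2022), C (August 10, 2023), F (December 1, 2023), D (August 5, 2024), B (October 6, 2024), A (January 30, 2025).
F would otherwise be senior to B, so under the subordination agreement F and B exchange positions.

E, C, B, D, F, A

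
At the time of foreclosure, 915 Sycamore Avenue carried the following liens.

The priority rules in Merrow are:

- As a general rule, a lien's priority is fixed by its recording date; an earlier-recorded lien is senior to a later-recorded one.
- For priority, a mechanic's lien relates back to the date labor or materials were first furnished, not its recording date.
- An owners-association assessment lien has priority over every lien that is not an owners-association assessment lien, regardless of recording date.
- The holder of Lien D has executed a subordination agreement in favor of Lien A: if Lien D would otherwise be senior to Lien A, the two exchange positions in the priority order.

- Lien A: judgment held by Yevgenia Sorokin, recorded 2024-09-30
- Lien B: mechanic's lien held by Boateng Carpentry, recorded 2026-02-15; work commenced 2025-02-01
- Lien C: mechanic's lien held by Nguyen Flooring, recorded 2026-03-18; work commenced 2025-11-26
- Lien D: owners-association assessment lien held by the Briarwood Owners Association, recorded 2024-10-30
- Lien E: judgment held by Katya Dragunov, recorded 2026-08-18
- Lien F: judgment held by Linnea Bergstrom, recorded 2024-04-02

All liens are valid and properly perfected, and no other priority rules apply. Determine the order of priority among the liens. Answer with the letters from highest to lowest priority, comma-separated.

Adjusting effective dates: B's effective date is 2025-02-01, when work began; C relates back to 2025-11-26 (work commenced).
D is an owners-association assessment lien and takes priority over every other lien.
Ordering the rest by effective date: F (2024-04-02), A (2024-09-30), B (2025-02-01), C (2025-11-26), E (2026-08-18).
The subordination applies — D was senior to A — so D and A swap.

A, F, D, B, C, E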